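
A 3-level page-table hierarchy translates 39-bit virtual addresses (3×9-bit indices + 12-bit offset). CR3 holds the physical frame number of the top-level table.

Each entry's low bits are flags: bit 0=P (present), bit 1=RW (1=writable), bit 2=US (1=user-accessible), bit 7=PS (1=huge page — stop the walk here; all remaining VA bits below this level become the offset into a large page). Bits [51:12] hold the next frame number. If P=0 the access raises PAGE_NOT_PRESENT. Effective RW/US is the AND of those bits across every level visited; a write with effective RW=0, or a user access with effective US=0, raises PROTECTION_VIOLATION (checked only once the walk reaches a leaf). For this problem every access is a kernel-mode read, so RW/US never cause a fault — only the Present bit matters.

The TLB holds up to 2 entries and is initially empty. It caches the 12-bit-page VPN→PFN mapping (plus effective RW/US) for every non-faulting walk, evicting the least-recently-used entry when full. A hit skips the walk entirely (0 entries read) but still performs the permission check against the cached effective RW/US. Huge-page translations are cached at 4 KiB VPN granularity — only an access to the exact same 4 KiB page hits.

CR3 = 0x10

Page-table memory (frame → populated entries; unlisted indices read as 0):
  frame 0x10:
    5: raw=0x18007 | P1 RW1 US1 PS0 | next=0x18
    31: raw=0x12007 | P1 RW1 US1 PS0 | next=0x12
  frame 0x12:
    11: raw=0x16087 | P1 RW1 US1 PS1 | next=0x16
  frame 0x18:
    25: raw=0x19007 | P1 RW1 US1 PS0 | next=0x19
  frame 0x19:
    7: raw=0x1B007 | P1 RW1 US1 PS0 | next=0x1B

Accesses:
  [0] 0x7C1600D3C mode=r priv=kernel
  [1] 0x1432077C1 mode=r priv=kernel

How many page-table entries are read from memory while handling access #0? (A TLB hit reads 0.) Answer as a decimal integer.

Trace:
#0 VA=0x7C1600D3C (r,kernel):
  lvl0: tbl 0x10, slot 31 ⇒ 0x12007 (P1/RW1/US1/PS0)
  lvl1: tbl 0x12, slot 11 ⇒ 0x16087 (P1/RW1/US1/PS1)
  ⇒ phys 0x16D3C (huge @L1)  [2 reads]
#1 VA=0x1432077C1 (r,kernel):
  lvl0: tbl 0x10, slot 5 ⇒ 0x18007 (P1/RW1/US1/PS0)
  lvl1: tbl 0x18, slot 25 ⇒ 0x19007 (P1/RW1/US1/PS0)
  lvl2: tbl 0x19, slot 7 ⇒ 0x1B007 (P1/RW1/US1/PS0)
  ⇒ phys 0x1B7C1  [3 reads]

Entries read for #0: 2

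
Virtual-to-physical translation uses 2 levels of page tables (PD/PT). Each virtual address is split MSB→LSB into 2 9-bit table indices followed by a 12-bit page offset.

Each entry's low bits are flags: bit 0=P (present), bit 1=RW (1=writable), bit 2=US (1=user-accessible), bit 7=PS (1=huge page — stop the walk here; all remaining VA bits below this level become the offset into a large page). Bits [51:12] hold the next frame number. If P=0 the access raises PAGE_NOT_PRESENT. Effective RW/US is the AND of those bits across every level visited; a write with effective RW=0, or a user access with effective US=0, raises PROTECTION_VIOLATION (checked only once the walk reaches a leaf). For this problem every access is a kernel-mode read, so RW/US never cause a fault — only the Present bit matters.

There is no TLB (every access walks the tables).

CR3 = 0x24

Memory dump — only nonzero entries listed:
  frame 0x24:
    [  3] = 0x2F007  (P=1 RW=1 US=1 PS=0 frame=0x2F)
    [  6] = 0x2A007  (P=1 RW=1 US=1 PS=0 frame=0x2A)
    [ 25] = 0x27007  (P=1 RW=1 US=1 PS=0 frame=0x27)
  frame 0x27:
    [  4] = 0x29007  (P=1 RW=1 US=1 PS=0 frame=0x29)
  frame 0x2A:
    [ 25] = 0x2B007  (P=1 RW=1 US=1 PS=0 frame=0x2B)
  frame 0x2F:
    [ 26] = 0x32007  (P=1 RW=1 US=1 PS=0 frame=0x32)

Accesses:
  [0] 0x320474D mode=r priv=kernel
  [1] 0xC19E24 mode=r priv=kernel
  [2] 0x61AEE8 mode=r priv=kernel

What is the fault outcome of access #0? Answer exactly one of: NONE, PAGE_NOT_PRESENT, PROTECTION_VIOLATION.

Trace:
#0 VA=0x320474D (r,kernel):
  L0: frame=0x24 idx=25 entry=0x27007 [P=1 RW=1 US=1 PS=0]
  L1: frame=0x27 idx=4 entry=0x29007 [P=1 RW=1 US=1 PS=0]
  ⇒ phys 0x2974D  [2 reads]
#1 VA=0xC19E24 (r,kernel):
  L0: frame=0x24 idx=6 entry=0x2A007 [P=1 RW=1 US=1 PS=0]
  L1: frame=0x2A idx=25 entry=0x2B007 [P=1 RW=1 US=1 PS=0]
  ⇒ phys 0x2BE24  [2 reads]
#2 VA=0x61AEE8 (r,kernel):
  L0: frame=0x24 idx=3 entry=0x2F007 [P=1 RW=1 US=1 PS=0]
  L1: frame=0x2F idx=26 entry=0x32007 [P=1 RW=1 US=1 PS=0]
  ⇒ phys 0x32EE8  [2 reads]

Access #0 fault: NONE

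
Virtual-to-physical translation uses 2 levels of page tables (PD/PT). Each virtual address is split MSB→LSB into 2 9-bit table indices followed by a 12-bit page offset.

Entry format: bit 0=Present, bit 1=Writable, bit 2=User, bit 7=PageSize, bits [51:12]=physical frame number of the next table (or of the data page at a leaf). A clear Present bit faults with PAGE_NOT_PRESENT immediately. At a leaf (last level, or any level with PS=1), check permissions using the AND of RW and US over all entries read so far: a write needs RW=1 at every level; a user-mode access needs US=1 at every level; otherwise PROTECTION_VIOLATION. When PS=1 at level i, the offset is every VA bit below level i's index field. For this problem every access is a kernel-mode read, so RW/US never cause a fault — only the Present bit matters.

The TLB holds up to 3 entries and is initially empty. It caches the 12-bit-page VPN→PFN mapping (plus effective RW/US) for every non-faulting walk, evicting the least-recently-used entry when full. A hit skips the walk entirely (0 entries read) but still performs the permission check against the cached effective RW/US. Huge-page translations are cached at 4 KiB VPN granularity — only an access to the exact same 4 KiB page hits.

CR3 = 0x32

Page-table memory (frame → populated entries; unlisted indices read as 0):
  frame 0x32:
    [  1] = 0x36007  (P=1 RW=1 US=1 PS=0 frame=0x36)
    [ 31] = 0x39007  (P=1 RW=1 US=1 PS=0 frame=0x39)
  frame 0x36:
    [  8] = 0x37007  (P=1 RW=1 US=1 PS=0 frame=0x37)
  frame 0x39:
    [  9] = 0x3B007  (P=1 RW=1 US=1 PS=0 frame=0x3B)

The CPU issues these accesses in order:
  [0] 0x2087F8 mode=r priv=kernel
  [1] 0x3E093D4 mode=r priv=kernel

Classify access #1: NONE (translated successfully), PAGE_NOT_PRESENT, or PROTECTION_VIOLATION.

Trace:
#0 VA=0x2087F8 (r,kernel):
  L0 @0x32[1] → 0x36007  P=1,RW=1,US=1,PS=0
  L1 @0x36[8] → 0x37007  P=1,RW=1,US=1,PS=0
  → PA=0x377F8  (2 entries read)
#1 VA=0x3E093D4 (r,kernel):
  L0 @0x32[31] → 0x39007  P=1,RW=1,US=1,PS=0
  L1 @0x39[9] → 0x3B007  P=1,RW=1,US=1,PS=0
  → PA=0x3B3D4  (2 entries read)

Access #1 fault: NONE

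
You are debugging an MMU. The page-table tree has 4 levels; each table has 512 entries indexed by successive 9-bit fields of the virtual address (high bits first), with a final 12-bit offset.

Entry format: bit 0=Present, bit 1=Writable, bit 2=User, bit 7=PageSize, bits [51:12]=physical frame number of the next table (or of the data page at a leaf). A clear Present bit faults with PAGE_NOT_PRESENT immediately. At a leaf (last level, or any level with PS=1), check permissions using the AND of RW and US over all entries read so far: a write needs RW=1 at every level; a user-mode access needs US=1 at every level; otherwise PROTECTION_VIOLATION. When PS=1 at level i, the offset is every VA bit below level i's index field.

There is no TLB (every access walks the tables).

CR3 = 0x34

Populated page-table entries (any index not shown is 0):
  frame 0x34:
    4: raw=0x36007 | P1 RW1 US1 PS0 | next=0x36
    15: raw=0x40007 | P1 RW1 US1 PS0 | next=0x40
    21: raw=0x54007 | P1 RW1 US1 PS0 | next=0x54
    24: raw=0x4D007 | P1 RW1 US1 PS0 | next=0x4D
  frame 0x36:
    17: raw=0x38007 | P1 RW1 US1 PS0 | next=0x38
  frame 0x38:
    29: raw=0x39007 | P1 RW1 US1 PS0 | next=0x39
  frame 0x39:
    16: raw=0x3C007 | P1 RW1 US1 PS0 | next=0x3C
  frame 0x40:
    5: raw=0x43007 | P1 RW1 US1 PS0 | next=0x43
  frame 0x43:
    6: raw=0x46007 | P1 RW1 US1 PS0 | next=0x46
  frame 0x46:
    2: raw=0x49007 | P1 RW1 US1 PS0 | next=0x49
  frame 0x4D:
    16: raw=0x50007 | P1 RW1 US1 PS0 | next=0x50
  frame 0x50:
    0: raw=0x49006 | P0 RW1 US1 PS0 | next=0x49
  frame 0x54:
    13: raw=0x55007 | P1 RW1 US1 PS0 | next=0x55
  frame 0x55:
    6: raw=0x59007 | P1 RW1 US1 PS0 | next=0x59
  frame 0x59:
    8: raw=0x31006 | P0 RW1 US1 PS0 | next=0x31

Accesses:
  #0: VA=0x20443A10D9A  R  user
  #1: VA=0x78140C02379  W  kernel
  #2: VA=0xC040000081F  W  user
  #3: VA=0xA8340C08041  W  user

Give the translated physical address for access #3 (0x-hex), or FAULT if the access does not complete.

Per-access translation:
#0 VA=0x20443A10D9A (r,user):
  lvl0: tbl 0x34, slot 4 ⇒ 0x36007 (P1/RW1/US1/PS0)
  lvl1: tbl 0x36, slot 17 ⇒ 0x38007 (P1/RW1/US1/PS0)
  lvl2: tbl 0x38, slot 29 ⇒ 0x39007 (P1/RW1/US1/PS0)
  lvl3: tbl 0x39, slot 16 ⇒ 0x3C007 (P1/RW1/US1/PS0)
  ⇒ phys 0x3CD9A  [4 reads]
#1 VA=0x78140C02379 (w,kernel):
  lvl0: tbl 0x34, slot 15 ⇒ 0x40007 (P1/RW1/US1/PS0)
  lvl1: tbl 0x40, slot 5 ⇒ 0x43007 (P1/RW1/US1/PS0)
  lvl2: tbl 0x43, slot 6 ⇒ 0x46007 (P1/RW1/US1/PS0)
  lvl3: tbl 0x46, slot 2 ⇒ 0x49007 (P1/RW1/US1/PS0)
  ⇒ phys 0x49379  [4 reads]
#2 VA=0xC040000081F (w,user):
  lvl0: tbl 0x34, slot 24 ⇒ 0x4D007 (P1/RW1/US1/PS0)
  lvl1: tbl 0x4D, slot 16 ⇒ 0x50007 (P1/RW1/US1/PS0)
  lvl2: tbl 0x50, slot 0 ⇒ 0x49006 (P0/RW1/US1/PS0)
  ✗ PAGE_NOT_PRESENT  [3 reads]
#3 VA=0xA8340C08041 (w,user):
  lvl0: tbl 0x34, slot 21 ⇒ 0x54007 (P1/RW1/US1/PS0)
  lvl1: tbl 0x54, slot 13 ⇒ 0x55007 (P1/RW1/US1/PS0)
  lvl2: tbl 0x55, slot 6 ⇒ 0x59007 (P1/RW1/US1/PS0)
  lvl3: tbl 0x59, slot 8 ⇒ 0x31006 (P0/RW1/US1/PS0)
  ✗ PAGE_NOT_PRESENT  [4 reads]

Access #3 PA: FAULT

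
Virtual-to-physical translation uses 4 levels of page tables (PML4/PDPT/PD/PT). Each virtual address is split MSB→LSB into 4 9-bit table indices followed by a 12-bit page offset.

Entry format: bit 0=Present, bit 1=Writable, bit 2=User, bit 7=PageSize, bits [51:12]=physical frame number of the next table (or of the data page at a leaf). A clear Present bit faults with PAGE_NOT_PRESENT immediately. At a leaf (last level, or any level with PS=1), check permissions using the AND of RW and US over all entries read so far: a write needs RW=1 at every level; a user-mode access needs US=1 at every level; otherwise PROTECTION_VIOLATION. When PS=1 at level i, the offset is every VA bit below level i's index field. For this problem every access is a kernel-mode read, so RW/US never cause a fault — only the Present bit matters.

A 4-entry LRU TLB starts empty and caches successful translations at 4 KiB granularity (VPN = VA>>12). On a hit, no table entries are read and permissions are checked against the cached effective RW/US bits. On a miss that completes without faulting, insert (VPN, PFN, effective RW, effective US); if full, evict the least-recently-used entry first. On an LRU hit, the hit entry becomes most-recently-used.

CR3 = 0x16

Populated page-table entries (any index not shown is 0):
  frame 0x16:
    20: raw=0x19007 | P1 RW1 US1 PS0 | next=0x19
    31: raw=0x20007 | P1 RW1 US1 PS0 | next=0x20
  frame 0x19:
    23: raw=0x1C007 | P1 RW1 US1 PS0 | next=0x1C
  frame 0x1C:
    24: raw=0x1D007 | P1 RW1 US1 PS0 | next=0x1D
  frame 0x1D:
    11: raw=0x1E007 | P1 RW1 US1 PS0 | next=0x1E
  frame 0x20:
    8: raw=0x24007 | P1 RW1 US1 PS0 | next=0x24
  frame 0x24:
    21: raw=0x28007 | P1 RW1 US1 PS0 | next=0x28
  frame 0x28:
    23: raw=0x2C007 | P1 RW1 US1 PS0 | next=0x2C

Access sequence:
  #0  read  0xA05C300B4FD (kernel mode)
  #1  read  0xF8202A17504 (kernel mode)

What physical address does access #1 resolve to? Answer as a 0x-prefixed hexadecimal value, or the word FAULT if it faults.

Per-access translation:
#0 VA=0xA05C300B4FD (r,kernel):
  lvl0: tbl 0x16, slot 20 ⇒ 0x19007 (P1/RW1/US1/PS0)
  lvl1: tbl 0x19, slot 23 ⇒ 0x1C007 (P1/RW1/US1/PS0)
  lvl2: tbl 0x1C, slot 24 ⇒ 0x1D007 (P1/RW1/US1/PS0)
  lvl3: tbl 0x1D, slot 11 ⇒ 0x1E007 (P1/RW1/US1/PS0)
  → PA=0x1E4FD  (4 entries read)
#1 VA=0xF8202A17504 (r,kernel):
  lvl0: tbl 0x16, slot 31 ⇒ 0x20007 (P1/RW1/US1/PS0)
  lvl1: tbl 0x20, slot 8 ⇒ 0x24007 (P1/RW1/US1/PS0)
  lvl2: tbl 0x24, slot 21 ⇒ 0x28007 (P1/RW1/US1/PS0)
  lvl3: tbl 0x28, slot 23 ⇒ 0x2C007 (P1/RW1/US1/PS0)
  → PA=0x2C504  (4 entries read)

Access #1 PA: 0x2C504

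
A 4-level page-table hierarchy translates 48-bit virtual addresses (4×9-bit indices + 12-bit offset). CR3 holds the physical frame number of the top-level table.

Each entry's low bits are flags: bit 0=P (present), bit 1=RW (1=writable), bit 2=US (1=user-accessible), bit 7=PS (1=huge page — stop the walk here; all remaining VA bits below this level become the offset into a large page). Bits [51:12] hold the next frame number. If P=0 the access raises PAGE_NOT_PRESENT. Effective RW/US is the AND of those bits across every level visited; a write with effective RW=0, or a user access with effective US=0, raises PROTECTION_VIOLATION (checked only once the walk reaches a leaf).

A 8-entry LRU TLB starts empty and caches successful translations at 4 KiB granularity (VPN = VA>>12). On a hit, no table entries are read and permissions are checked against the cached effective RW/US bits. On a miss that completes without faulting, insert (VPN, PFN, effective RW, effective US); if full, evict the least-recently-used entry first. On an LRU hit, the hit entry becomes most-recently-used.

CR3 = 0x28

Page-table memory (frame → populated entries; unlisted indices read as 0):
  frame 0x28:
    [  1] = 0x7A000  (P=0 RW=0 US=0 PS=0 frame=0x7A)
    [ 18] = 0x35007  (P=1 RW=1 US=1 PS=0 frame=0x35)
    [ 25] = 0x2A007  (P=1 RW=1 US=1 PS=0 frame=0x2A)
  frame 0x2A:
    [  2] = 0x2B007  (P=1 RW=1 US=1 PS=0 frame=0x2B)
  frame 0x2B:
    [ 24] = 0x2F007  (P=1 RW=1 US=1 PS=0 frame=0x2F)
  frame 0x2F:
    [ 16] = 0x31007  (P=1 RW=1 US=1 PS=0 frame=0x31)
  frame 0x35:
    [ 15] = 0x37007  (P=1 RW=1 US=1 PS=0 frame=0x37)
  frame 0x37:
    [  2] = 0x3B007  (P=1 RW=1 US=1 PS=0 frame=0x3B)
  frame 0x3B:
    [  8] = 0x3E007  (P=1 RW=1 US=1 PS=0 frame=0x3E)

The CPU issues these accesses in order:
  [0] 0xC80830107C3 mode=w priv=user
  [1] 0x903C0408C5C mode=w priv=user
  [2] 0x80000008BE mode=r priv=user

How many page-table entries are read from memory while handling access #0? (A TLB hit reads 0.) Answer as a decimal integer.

Walk each access:
#0 VA=0xC80830107C3 (w,user):
  L0 @0x28[25] → 0x2A007  P=1,RW=1,US=1,PS=0
  L1 @0x2A[2] → 0x2B007  P=1,RW=1,US=1,PS=0
  L2 @0x2B[24] → 0x2F007  P=1,RW=1,US=1,PS=0
  L3 @0x2F[16] → 0x31007  P=1,RW=1,US=1,PS=0
  ⇒ phys 0x317C3  [4 reads]
#1 VA=0x903C0408C5C (w,user):
  L0 @0x28[18] → 0x35007  P=1,RW=1,US=1,PS=0
  L1 @0x35[15] → 0x37007  P=1,RW=1,US=1,PS=0
  L2 @0x37[2] → 0x3B007  P=1,RW=1,US=1,PS=0
  L3 @0x3B[8] → 0x3E007  P=1,RW=1,US=1,PS=0
  ⇒ phys 0x3EC5C  [4 reads]
#2 VA=0x80000008BE (r,user):
  L0 @0x28[1] → 0x7A000  P=0,RW=0,US=0,PS=0
  → PAGE_NOT_PRESENT  (1 entries read)

Entries read for #0: 4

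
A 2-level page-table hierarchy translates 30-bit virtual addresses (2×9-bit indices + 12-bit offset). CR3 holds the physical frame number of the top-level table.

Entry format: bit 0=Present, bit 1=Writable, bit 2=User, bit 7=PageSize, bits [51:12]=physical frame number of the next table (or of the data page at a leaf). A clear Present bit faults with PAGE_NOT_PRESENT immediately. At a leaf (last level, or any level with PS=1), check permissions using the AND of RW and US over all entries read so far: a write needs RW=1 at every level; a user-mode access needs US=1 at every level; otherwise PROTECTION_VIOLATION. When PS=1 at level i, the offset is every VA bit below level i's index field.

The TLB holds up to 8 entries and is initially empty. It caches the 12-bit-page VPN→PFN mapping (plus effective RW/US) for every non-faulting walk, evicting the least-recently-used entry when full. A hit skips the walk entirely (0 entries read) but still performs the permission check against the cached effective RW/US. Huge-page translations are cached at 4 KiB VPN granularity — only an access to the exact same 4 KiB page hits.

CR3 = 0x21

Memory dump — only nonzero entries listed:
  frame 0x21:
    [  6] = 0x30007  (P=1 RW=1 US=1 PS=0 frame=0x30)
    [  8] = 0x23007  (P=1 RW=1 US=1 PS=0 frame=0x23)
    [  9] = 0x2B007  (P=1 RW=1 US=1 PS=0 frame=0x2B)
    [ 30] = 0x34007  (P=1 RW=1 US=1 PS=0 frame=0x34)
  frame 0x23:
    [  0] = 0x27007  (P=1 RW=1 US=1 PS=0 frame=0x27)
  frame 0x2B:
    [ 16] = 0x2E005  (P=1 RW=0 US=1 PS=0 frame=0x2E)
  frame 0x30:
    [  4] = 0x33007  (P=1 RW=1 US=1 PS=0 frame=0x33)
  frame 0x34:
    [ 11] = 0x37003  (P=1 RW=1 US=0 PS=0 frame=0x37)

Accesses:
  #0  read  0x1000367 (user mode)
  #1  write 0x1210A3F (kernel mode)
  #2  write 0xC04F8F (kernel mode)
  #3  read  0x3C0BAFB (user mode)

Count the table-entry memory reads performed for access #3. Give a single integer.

Per-access translation:
#0 VA=0x1000367 (r,user):
  [0] read 0x21 idx=8: raw=0x23007 flags P=1 W=1 U=1 S=0
  [1] read 0x23 idx=0: raw=0x27007 flags P=1 W=1 U=1 S=0
  ⇒ phys 0x27367  [2 reads]
#1 VA=0x1210A3F (w,kernel):
  [0] read 0x21 idx=9: raw=0x2B007 flags P=1 W=1 U=1 S=0
  [1] read 0x2B idx=16: raw=0x2E005 flags P=1 W=0 U=1 S=0
  → PROTECTION_VIOLATION  (2 entries read)
#2 VA=0xC04F8F (w,kernel):
  [0] read 0x21 idx=6: raw=0x30007 flags P=1 W=1 U=1 S=0
  [1] read 0x30 idx=4: raw=0x33007 flags P=1 W=1 U=1 S=0
  ⇒ phys 0x33F8F  [2 reads]
#3 VA=0x3C0BAFB (r,user):
  [0] read 0x21 idx=30: raw=0x34007 flags P=1 W=1 U=1 S=0
  [1] read 0x34 idx=11: raw=0x37003 flags P=1 W=1 U=0 S=0
  → PROTECTION_VIOLATION  (2 entries read)

Entries read for #3: 2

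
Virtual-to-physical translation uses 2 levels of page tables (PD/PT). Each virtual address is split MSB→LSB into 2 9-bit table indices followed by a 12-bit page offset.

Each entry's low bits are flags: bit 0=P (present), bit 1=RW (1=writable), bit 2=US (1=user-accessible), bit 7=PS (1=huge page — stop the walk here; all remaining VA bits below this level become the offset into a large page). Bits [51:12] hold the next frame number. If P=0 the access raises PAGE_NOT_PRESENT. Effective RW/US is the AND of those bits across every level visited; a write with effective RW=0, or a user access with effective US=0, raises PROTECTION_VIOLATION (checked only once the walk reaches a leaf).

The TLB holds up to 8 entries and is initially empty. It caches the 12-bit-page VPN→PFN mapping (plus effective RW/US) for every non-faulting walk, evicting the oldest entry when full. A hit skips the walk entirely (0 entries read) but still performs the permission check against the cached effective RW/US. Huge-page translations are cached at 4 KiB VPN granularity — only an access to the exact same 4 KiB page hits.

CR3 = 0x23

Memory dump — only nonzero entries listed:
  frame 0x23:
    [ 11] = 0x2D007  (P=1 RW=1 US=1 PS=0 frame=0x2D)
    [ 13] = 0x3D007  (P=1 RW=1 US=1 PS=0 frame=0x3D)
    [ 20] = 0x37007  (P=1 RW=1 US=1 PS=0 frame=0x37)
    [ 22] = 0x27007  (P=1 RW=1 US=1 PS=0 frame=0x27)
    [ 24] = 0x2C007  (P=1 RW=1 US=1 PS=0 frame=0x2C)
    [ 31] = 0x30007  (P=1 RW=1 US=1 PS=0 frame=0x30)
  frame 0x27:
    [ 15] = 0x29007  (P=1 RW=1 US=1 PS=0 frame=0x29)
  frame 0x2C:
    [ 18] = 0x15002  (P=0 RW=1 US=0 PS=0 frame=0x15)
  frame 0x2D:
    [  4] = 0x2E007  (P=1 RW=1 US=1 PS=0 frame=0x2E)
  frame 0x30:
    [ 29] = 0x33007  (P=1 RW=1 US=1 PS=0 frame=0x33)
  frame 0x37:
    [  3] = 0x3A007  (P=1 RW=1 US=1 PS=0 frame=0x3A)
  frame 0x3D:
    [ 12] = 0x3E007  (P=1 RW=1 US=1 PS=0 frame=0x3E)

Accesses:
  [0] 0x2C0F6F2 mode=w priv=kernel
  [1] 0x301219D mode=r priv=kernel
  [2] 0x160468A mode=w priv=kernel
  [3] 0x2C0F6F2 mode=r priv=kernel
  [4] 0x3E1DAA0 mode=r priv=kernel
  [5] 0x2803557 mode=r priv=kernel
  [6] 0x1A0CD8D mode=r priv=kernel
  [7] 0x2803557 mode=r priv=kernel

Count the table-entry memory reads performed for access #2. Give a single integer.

Trace:
#0 VA=0x2C0F6F2 (w,kernel):
  [0] read 0x23 idx=22: raw=0x27007 flags P=1 W=1 U=1 S=0
  [1] read 0x27 idx=15: raw=0x29007 flags P=1 W=1 U=1 S=0
  ⇒ phys 0x296F2  [2 reads]
#1 VA=0x301219D (r,kernel):
  [0] read 0x23 idx=24: raw=0x2C007 flags P=1 W=1 U=1 S=0
  [1] read 0x2C idx=18: raw=0x15002 flags P=0 W=1 U=0 S=0
  ⇒ fault: PAGE_NOT_PRESENT  — 2 lookups
#2 VA=0x160468A (w,kernel):
  [0] read 0x23 idx=11: raw=0x2D007 flags P=1 W=1 U=1 S=0
  [1] read 0x2D idx=4: raw=0x2E007 flags P=1 W=1 U=1 S=0
  ⇒ phys 0x2E68A  [2 reads]
#3 VA=0x2C0F6F2 (r,kernel):
  TLB hit vpn=0x2C0F → PA=0x296F2
#4 VA=0x3E1DAA0 (r,kernel):
  [0] read 0x23 idx=31: raw=0x30007 flags P=1 W=1 U=1 S=0
  [1] read 0x30 idx=29: raw=0x33007 flags P=1 W=1 U=1 S=0
  ⇒ phys 0x33AA0  [2 reads]
#5 VA=0x2803557 (r,kernel):
  [0] read 0x23 idx=20: raw=0x37007 flags P=1 W=1 U=1 S=0
  [1] read 0x37 idx=3: raw=0x3A007 flags P=1 W=1 U=1 S=0
  ⇒ phys 0x3A557  [2 reads]
#6 VA=0x1A0CD8D (r,kernel):
  [0] read 0x23 idx=13: raw=0x3D007 flags P=1 W=1 U=1 S=0
  [1] read 0x3D idx=12: raw=0x3E007 flags P=1 W=1 U=1 S=0
  ⇒ phys 0x3ED8D  [2 reads]
#7 VA=0x2803557 (r,kernel):
  TLB hit vpn=0x2803 → PA=0x3A557

Entries read for #2: 2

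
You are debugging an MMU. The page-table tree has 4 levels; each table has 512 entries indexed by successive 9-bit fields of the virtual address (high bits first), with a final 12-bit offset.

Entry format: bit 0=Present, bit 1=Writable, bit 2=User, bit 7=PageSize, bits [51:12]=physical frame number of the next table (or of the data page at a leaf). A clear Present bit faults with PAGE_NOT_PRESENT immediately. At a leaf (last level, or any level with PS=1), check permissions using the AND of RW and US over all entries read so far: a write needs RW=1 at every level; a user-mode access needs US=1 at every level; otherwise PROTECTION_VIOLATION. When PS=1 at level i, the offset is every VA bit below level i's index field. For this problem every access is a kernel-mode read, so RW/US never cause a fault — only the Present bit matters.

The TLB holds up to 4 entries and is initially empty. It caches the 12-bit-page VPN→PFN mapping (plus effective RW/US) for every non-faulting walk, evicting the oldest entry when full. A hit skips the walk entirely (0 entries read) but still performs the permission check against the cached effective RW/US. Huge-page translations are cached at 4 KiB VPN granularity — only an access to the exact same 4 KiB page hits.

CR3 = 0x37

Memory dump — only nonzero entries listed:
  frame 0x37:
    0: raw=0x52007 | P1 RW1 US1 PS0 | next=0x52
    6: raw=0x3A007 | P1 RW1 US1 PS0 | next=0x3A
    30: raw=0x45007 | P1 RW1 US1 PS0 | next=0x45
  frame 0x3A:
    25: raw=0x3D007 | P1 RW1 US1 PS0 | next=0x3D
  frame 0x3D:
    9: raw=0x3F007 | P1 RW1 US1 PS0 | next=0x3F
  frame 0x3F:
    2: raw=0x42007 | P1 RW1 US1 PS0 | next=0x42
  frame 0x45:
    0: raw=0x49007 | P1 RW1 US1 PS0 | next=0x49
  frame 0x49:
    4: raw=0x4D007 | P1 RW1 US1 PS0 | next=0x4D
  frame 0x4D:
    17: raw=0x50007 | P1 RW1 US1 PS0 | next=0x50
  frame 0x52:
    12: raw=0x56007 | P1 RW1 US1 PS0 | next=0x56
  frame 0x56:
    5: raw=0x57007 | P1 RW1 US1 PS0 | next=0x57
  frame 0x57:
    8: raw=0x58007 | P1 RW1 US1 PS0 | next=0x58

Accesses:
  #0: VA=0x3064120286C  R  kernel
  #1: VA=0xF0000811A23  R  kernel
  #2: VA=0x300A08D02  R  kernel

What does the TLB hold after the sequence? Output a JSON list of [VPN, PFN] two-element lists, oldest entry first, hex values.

Trace:
#0 VA=0x3064120286C (r,kernel):
  L0 @0x37[6] → 0x3A007  P=1,RW=1,US=1,PS=0
  L1 @0x3A[25] → 0x3D007  P=1,RW=1,US=1,PS=0
  L2 @0x3D[9] → 0x3F007  P=1,RW=1,US=1,PS=0
  L3 @0x3F[2] → 0x42007  P=1,RW=1,US=1,PS=0
  ✓ 0x4286C  — 4 lookups
#1 VA=0xF0000811A23 (r,kernel):
  L0 @0x37[30] → 0x45007  P=1,RW=1,US=1,PS=0
  L1 @0x45[0] → 0x49007  P=1,RW=1,US=1,PS=0
  L2 @0x49[4] → 0x4D007  P=1,RW=1,US=1,PS=0
  L3 @0x4D[17] → 0x50007  P=1,RW=1,US=1,PS=0
  ✓ 0x50A23  — 4 lookups
#2 VA=0x300A08D02 (r,kernel):
  L0 @0x37[0] → 0x52007  P=1,RW=1,US=1,PS=0
  L1 @0x52[12] → 0x56007  P=1,RW=1,US=1,PS=0
  L2 @0x56[5] → 0x57007  P=1,RW=1,US=1,PS=0
  L3 @0x57[8] → 0x58007  P=1,RW=1,US=1,PS=0
  ✓ 0x58D02  — 4 lookups

TLB: [["0x30641202", "0x42"], ["0xF0000811", "0x50"], ["0x300A08", "0x58"]]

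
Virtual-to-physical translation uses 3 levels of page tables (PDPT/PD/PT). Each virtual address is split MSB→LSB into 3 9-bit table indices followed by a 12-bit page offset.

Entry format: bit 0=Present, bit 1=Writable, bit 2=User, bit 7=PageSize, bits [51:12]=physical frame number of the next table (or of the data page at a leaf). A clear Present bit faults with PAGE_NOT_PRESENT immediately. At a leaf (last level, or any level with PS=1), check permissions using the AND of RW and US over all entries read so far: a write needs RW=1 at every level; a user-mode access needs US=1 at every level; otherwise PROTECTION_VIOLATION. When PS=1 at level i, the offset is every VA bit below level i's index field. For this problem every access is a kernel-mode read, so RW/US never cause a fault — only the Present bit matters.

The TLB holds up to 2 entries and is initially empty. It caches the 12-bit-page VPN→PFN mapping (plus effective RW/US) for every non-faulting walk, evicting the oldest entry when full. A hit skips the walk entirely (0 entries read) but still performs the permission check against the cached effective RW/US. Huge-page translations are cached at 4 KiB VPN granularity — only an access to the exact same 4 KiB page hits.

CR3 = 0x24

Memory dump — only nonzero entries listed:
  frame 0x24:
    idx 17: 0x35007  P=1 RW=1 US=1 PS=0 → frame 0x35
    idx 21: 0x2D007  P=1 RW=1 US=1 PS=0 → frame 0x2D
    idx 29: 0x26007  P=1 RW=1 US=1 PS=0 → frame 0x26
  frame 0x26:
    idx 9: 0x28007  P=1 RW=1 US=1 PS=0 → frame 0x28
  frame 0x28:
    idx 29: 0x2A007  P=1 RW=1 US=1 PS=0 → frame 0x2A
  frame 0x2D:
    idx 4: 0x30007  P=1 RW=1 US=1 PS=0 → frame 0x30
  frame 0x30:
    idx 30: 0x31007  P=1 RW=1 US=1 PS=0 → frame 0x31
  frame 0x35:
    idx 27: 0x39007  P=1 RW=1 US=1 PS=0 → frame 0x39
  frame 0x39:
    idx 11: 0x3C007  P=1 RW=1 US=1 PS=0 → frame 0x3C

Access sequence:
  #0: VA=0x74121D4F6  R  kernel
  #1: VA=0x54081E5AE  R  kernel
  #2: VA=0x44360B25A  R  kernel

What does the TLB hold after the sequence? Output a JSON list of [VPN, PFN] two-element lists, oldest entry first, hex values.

Per-access translation:
#0 VA=0x74121D4F6 (r,kernel):
  L0: frame=0x24 idx=29 entry=0x26007 [P=1 RW=1 US=1 PS=0]
  L1: frame=0x26 idx=9 entry=0x28007 [P=1 RW=1 US=1 PS=0]
  L2: frame=0x28 idx=29 entry=0x2A007 [P=1 RW=1 US=1 PS=0]
  ⇒ phys 0x2A4F6  [3 reads]
#1 VA=0x54081E5AE (r,kernel):
  L0: frame=0x24 idx=21 entry=0x2D007 [P=1 RW=1 US=1 PS=0]
  L1: frame=0x2D idx=4 entry=0x30007 [P=1 RW=1 US=1 PS=0]
  L2: frame=0x30 idx=30 entry=0x31007 [P=1 RW=1 US=1 PS=0]
  ⇒ phys 0x315AE  [3 reads]
#2 VA=0x44360B25A (r,kernel):
  L0: frame=0x24 idx=17 entry=0x35007 [P=1 RW=1 US=1 PS=0]
  L1: frame=0x35 idx=27 entry=0x39007 [P=1 RW=1 US=1 PS=0]
  L2: frame=0x39 idx=11 entry=0x3C007 [P=1 RW=1 US=1 PS=0]
  ⇒ phys 0x3C25A  [3 reads]

TLB: [["0x54081E", "0x31"], ["0x44360B", "0x3C"]]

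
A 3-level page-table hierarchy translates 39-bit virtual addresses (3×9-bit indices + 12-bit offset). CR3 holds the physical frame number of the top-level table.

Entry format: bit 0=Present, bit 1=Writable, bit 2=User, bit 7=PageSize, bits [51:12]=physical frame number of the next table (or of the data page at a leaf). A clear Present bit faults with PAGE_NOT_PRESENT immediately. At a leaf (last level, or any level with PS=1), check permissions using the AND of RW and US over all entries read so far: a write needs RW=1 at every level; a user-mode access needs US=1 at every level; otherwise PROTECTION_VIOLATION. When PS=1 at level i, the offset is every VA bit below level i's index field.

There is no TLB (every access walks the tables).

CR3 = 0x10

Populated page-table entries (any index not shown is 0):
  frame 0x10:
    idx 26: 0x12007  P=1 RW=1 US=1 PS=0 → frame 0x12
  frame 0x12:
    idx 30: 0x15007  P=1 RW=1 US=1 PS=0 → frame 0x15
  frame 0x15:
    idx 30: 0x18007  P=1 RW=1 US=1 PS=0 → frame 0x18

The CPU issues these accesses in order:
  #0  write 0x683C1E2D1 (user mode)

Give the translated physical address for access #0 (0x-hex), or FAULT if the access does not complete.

Walk each access:
#0 VA=0x683C1E2D1 (w,user):
  L0 @0x10[26] → 0x12007  P=1,RW=1,US=1,PS=0
  L1 @0x12[30] → 0x15007  P=1,RW=1,US=1,PS=0
  L2 @0x15[30] → 0x18007  P=1,RW=1,US=1,PS=0
  → PA=0x182D1  (3 entries read)

Access #0 PA: 0x182D1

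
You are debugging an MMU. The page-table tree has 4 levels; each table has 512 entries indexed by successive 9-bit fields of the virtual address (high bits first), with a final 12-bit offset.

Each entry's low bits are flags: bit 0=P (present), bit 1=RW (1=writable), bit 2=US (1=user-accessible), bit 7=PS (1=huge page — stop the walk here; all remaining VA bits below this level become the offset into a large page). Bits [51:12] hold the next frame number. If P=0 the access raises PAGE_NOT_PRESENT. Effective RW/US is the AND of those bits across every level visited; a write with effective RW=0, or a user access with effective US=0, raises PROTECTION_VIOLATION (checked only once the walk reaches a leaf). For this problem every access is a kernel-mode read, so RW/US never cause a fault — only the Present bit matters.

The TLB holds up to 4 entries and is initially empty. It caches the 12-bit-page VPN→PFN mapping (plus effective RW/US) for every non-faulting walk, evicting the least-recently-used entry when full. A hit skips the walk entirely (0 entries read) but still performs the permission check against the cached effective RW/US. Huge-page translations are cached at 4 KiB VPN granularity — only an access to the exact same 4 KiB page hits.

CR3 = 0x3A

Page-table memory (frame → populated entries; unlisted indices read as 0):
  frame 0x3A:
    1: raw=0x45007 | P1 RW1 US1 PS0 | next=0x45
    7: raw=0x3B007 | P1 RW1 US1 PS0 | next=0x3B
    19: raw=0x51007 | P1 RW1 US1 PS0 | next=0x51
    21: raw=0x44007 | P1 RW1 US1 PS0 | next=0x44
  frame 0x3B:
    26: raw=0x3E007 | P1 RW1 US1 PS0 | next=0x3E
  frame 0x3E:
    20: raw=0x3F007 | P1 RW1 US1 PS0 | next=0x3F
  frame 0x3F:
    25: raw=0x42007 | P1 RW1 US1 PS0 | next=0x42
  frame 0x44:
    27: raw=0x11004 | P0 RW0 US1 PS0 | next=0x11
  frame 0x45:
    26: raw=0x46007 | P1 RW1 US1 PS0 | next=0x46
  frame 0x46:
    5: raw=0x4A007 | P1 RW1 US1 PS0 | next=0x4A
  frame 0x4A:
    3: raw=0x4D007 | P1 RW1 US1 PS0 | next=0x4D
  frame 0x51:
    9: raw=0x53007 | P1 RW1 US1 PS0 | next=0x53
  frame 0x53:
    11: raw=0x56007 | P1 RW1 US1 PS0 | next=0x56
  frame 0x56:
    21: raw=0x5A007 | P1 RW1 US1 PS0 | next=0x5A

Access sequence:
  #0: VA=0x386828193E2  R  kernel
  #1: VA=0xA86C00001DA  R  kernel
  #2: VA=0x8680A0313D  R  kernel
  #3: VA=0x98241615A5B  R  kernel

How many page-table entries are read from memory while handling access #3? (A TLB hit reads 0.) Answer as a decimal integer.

Per-access translation:
#0 VA=0x386828193E2 (r,kernel):
  L0: frame=0x3A idx=7 entry=0x3B007 [P=1 RW=1 US=1 PS=0]
  L1: frame=0x3B idx=26 entry=0x3E007 [P=1 RW=1 US=1 PS=0]
  L2: frame=0x3E idx=20 entry=0x3F007 [P=1 RW=1 US=1 PS=0]
  L3: frame=0x3F idx=25 entry=0x42007 [P=1 RW=1 US=1 PS=0]
  ✓ 0x423E2  — 4 lookups
#1 VA=0xA86C00001DA (r,kernel):
  L0: frame=0x3A idx=21 entry=0x44007 [P=1 RW=1 US=1 PS=0]
  L1: frame=0x44 idx=27 entry=0x11004 [P=0 RW=0 US=1 PS=0]
  ✗ PAGE_NOT_PRESENT  [2 reads]
#2 VA=0x8680A0313D (r,kernel):
  L0: frame=0x3A idx=1 entry=0x45007 [P=1 RW=1 US=1 PS=0]
  L1: frame=0x45 idx=26 entry=0x46007 [P=1 RW=1 US=1 PS=0]
  L2: frame=0x46 idx=5 entry=0x4A007 [P=1 RW=1 US=1 PS=0]
  L3: frame=0x4A idx=3 entry=0x4D007 [P=1 RW=1 US=1 PS=0]
  ✓ 0x4D13D  — 4 lookups
#3 VA=0x98241615A5B (r,kernel):
  L0: frame=0x3A idx=19 entry=0x51007 [P=1 RW=1 US=1 PS=0]
  L1: frame=0x51 idx=9 entry=0x53007 [P=1 RW=1 US=1 PS=0]
  L2: frame=0x53 idx=11 entry=0x56007 [P=1 RW=1 US=1 PS=0]
  L3: frame=0x56 idx=21 entry=0x5A007 [P=1 RW=1 US=1 PS=0]
  ✓ 0x5AA5B  — 4 lookups

Entries read for #3: 4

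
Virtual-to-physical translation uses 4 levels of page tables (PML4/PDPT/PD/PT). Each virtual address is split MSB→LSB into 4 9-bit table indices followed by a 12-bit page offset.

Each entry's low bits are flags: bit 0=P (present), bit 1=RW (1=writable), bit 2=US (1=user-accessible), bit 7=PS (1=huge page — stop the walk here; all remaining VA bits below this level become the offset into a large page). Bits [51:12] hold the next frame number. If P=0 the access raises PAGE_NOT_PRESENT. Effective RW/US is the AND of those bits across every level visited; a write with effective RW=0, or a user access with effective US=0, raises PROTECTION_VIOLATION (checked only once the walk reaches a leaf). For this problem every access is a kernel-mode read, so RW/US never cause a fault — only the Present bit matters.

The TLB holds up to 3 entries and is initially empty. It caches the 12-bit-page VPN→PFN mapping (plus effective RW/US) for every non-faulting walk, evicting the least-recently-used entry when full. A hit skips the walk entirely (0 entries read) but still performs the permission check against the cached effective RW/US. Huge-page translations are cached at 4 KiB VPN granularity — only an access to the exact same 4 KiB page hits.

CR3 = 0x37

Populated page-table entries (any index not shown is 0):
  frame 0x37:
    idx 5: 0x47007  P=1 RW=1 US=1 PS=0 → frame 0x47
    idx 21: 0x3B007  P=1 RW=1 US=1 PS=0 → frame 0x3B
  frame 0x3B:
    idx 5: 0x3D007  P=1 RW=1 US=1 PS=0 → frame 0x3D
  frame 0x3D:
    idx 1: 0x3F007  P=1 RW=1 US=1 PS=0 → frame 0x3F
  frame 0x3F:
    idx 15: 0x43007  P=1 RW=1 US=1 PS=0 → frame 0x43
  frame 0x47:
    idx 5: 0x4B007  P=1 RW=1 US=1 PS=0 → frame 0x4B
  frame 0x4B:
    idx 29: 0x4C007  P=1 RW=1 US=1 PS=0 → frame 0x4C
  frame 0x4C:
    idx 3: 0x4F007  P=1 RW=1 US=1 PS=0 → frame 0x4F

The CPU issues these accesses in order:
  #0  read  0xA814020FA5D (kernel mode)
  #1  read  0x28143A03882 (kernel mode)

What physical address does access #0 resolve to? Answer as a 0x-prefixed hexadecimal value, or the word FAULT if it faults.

Trace:
#0 VA=0xA814020FA5D (r,kernel):
  lvl0: tbl 0x37, slot 21 ⇒ 0x3B007 (P1/RW1/US1/PS0)
  lvl1: tbl 0x3B, slot 5 ⇒ 0x3D007 (P1/RW1/US1/PS0)
  lvl2: tbl 0x3D, slot 1 ⇒ 0x3F007 (P1/RW1/US1/PS0)
  lvl3: tbl 0x3F, slot 15 ⇒ 0x43007 (P1/RW1/US1/PS0)
  ✓ 0x43A5D  — 4 lookups
#1 VA=0x28143A03882 (r,kernel):
  lvl0: tbl 0x37, slot 5 ⇒ 0x47007 (P1/RW1/US1/PS0)
  lvl1: tbl 0x47, slot 5 ⇒ 0x4B007 (P1/RW1/US1/PS0)
  lvl2: tbl 0x4B, slot 29 ⇒ 0x4C007 (P1/RW1/US1/PS0)
  lvl3: tbl 0x4C, slot 3 ⇒ 0x4F007 (P1/RW1/US1/PS0)
  ✓ 0x4F882  — 4 lookups

Access #0 PA: 0x43A5D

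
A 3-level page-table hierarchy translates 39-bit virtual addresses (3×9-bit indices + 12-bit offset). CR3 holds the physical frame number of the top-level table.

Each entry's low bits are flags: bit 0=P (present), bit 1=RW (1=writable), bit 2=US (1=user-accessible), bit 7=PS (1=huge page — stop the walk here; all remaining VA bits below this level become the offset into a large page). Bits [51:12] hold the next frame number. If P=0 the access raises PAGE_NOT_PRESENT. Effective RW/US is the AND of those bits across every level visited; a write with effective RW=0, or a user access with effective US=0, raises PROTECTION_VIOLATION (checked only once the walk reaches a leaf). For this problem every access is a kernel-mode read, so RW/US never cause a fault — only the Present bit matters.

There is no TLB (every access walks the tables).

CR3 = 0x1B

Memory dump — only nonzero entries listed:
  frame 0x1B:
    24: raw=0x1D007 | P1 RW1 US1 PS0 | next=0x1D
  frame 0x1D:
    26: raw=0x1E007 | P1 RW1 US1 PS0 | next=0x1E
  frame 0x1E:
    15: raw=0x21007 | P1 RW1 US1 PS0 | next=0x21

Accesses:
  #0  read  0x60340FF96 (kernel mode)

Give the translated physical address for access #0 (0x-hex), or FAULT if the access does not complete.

Walk each access:
#0 VA=0x60340FF96 (r,kernel):
  [0] read 0x1B idx=24: raw=0x1D007 flags P=1 W=1 U=1 S=0
  [1] read 0x1D idx=26: raw=0x1E007 flags P=1 W=1 U=1 S=0
  [2] read 0x1E idx=15: raw=0x21007 flags P=1 W=1 U=1 S=0
  → PA=0x21F96  (3 entries read)

Access #0 PA: 0x21F96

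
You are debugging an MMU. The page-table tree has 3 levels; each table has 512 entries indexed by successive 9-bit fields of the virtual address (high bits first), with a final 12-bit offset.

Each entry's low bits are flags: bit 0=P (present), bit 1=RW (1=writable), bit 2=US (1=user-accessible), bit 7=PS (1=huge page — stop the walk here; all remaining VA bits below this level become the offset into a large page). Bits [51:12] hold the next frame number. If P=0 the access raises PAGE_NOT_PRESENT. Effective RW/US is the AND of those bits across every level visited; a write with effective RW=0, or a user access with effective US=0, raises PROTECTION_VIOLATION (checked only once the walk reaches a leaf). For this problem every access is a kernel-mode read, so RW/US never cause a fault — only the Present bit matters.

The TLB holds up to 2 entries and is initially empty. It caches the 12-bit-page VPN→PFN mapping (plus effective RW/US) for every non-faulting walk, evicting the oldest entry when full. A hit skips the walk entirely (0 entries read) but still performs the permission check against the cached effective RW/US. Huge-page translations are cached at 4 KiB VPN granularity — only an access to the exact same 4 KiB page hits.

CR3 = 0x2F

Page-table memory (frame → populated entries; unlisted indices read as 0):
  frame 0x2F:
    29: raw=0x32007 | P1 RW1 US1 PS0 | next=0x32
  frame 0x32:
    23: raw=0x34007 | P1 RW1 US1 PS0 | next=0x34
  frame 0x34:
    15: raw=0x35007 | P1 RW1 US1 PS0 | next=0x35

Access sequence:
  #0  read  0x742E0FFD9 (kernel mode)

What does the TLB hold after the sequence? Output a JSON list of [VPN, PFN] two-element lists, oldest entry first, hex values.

Walk each access:
#0 VA=0x742E0FFD9 (r,kernel):
  L0: frame=0x2F idx=29 entry=0x32007 [P=1 RW=1 US=1 PS=0]
  L1: frame=0x32 idx=23 entry=0x34007 [P=1 RW=1 US=1 PS=0]
  L2: frame=0x34 idx=15 entry=0x35007 [P=1 RW=1 US=1 PS=0]
  ✓ 0x35FD9  — 3 lookups

TLB: [["0x742E0F", "0x35"]]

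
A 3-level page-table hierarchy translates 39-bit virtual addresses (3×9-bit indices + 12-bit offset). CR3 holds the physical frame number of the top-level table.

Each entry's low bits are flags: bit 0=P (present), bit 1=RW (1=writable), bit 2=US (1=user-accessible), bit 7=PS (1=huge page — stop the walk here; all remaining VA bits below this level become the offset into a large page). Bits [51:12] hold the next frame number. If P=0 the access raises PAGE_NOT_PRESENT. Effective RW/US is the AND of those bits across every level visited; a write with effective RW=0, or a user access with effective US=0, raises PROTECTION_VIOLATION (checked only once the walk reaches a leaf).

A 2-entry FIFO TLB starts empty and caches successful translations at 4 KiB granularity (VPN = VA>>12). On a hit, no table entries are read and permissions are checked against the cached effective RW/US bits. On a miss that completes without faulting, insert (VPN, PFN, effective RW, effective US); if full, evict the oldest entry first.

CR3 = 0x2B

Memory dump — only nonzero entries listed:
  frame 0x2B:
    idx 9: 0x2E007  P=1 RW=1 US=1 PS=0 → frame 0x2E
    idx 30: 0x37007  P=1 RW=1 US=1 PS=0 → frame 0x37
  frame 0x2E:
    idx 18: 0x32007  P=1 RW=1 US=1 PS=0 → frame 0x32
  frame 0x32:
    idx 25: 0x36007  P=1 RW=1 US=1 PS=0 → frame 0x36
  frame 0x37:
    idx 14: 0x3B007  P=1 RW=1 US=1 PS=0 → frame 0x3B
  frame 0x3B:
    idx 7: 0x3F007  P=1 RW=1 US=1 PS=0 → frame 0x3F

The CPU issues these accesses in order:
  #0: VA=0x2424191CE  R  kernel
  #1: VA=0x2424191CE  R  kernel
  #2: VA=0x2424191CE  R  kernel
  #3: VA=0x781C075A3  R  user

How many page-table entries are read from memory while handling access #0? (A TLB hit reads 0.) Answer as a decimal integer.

Per-access translation:
#0 VA=0x2424191CE (r,kernel):
  [0] read 0x2B idx=9: raw=0x2E007 flags P=1 W=1 U=1 S=0
  [1] read 0x2E idx=18: raw=0x32007 flags P=1 W=1 U=1 S=0
  [2] read 0x32 idx=25: raw=0x36007 flags P=1 W=1 U=1 S=0
  ✓ 0x361CE  — 3 lookups
#1 VA=0x2424191CE (r,kernel):
  TLB hit vpn=0x242419 → PA=0x361CE
#2 VA=0x2424191CE (r,kernel):
  TLB hit vpn=0x242419 → PA=0x361CE
#3 VA=0x781C075A3 (r,user):
  [0] read 0x2B idx=30: raw=0x37007 flags P=1 W=1 U=1 S=0
  [1] read 0x37 idx=14: raw=0x3B007 flags P=1 W=1 U=1 S=0
  [2] read 0x3B idx=7: raw=0x3F007 flags P=1 W=1 U=1 S=0
  ✓ 0x3F5A3  — 3 lookups

Entries read for #0: 3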